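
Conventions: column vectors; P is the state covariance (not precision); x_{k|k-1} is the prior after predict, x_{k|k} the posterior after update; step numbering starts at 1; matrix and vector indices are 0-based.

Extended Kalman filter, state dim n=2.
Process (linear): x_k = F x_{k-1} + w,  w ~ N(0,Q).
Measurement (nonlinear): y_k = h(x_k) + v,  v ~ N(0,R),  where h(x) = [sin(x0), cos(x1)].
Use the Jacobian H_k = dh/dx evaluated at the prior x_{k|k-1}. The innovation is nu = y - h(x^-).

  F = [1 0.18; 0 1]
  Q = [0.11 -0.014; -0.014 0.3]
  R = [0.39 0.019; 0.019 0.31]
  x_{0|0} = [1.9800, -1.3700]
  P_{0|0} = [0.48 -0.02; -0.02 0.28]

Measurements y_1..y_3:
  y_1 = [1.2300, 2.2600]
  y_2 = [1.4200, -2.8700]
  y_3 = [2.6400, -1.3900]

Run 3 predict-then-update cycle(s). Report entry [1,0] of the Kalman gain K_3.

K[1,0] = -0.0076

step 1: x^-=[1.7334, -1.3700]  P^-=[0.5919 0.0164; 0.0164 0.5800]  H_jac=[-0.1619 0.0000; 0.0000 0.9799]  S=[0.4055 0.0164; 0.0164 0.8669]  K=[-0.2372 0.0230; -0.0331 0.6562]  nu=[0.2432, 2.0606]  x^+=[1.7232, -0.0259]  P^+=[0.5688 0.0027; 0.0027 0.2070]
step 2: x^-=[1.7185, -0.0259]  P^-=[0.6864 0.0259; 0.0259 0.5070]  H_jac=[-0.1472 0.0000; 0.0000 0.0259]  S=[0.4049 0.0189; 0.0189 0.3103]  K=[-0.2503 0.0174; -0.0114 0.0430]  nu=[0.4309, -3.8697]  x^+=[1.5433, -0.1971]  P^+=[0.6611 0.0248; 0.0248 0.5063]
step 3: x^-=[1.5078, -0.1971]  P^-=[0.7965 0.1019; 0.1019 0.8063]  H_jac=[0.0630 0.0000; 0.0000 0.1958]  S=[0.3932 0.0203; 0.0203 0.3409]  K=[0.1249 0.0511; -0.0076 0.4637]  nu=[1.6420, -2.3706]  x^+=[1.5918, -1.3087]  P^+=[0.7892 0.0930; 0.0930 0.7332]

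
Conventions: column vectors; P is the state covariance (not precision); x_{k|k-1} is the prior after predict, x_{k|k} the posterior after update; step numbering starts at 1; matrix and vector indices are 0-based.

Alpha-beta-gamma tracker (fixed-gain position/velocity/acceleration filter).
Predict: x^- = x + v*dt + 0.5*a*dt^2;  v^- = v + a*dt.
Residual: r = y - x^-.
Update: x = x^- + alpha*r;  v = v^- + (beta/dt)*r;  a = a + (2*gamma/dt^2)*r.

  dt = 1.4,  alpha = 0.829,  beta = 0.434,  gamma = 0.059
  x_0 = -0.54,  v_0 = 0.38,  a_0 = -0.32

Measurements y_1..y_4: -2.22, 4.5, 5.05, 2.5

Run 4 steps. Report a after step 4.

step 1: x_pred=-0.3216  r=-1.8984  x^+=-1.8954  v^+=-0.6565  a^+=-0.4343
step 2: x_pred=-3.2401  r=7.7401  x^+=3.1764  v^+=1.1349  a^+=0.0317
step 3: x_pred=4.7964  r=0.2536  x^+=5.0066  v^+=1.2579  a^+=0.0470
step 4: x_pred=6.8137  r=-4.3137  x^+=3.2376  v^+=-0.0136  a^+=-0.2127

a_post = -0.2127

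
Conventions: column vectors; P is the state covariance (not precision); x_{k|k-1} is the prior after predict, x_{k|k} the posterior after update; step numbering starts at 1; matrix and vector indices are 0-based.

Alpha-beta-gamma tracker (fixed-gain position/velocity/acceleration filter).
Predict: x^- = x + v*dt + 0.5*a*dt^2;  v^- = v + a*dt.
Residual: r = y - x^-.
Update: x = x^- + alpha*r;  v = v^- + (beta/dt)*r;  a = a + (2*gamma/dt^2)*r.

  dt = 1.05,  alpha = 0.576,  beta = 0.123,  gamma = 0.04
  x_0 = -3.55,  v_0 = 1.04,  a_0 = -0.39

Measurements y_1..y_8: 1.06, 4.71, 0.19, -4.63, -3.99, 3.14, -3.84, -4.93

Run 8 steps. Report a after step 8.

step 1: x_pred=-2.6730  r=3.7330  x^+=-0.5228  v^+=1.0678  a^+=-0.1191
step 2: x_pred=0.5327  r=4.1773  x^+=2.9388  v^+=1.4320  a^+=0.1840
step 3: x_pred=4.5439  r=-4.3539  x^+=2.0361  v^+=1.1152  a^+=-0.1319
step 4: x_pred=3.1343  r=-7.7643  x^+=-1.3379  v^+=0.0671  a^+=-0.6953
step 5: x_pred=-1.6508  r=-2.3392  x^+=-2.9982  v^+=-0.9370  a^+=-0.8651
step 6: x_pred=-4.4589  r=7.5989  x^+=-0.0819  v^+=-0.9552  a^+=-0.3137
step 7: x_pred=-1.2578  r=-2.5822  x^+=-2.7451  v^+=-1.5870  a^+=-0.5011
step 8: x_pred=-4.6877  r=-0.2423  x^+=-4.8273  v^+=-2.1415  a^+=-0.5186

a_post = -0.5186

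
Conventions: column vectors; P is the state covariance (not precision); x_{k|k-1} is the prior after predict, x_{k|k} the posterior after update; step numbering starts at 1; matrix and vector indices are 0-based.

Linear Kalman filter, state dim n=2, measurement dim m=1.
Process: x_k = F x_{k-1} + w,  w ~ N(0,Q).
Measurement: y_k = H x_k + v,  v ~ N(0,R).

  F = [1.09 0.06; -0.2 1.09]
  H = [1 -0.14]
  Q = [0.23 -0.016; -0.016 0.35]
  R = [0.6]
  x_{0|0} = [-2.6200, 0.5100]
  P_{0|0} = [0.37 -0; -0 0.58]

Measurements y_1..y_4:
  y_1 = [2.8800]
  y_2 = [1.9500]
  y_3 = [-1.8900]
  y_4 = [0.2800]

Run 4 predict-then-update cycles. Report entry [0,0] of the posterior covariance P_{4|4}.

step 1: x^-=[-2.8252, 1.0799]  P^-=[0.6717 -0.0587; -0.0587 1.0539]  S=[1.3088]  K=[0.5195; -0.1576]  nu=[5.8564]  x^+=[0.2172, 0.1569]  P^+=[0.3185 0.0484; 0.0484 1.0214]
step 2: x^-=[0.2461, 0.1276]  P^-=[0.6184 0.0383; 0.0383 1.5551]  S=[1.2381]  K=[0.4951; -0.1449]  nu=[1.7217]  x^+=[1.0986, -0.1219]  P^+=[0.3149 0.1271; 0.1271 1.5291]
step 3: x^-=[1.1901, -0.3526]  P^-=[0.6262 0.1649; 0.1649 2.1239]  S=[1.2217]  K=[0.4937; -0.1084]  nu=[-3.1295]  x^+=[-0.3549, -0.0133]  P^+=[0.3285 0.2303; 0.2303 2.1096]
step 4: x^-=[-0.3876, 0.0565]  P^-=[0.6580 0.3212; 0.3212 2.7691]  S=[1.2223]  K=[0.5015; -0.0544]  nu=[0.6755]  x^+=[-0.0488, 0.0198]  P^+=[0.3505 0.3545; 0.3545 2.7655]

P_post[0,0] = 0.3505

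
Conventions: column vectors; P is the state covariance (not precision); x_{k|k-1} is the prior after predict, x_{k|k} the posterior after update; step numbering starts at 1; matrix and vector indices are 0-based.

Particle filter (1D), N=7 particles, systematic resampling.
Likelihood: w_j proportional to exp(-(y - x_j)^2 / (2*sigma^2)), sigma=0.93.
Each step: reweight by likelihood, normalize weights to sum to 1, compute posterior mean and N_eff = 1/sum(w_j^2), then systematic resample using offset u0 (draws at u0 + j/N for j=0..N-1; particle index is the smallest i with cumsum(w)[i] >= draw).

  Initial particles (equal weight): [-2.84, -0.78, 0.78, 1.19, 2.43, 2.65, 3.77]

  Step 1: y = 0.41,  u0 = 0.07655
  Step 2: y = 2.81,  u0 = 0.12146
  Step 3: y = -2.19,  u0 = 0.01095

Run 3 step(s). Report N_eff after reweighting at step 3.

step 1: w=[0.0010, 0.1985, 0.4159, 0.3167, 0.0425, 0.0248, 0.0007]  mean=0.7150  Neff=3.1741  idx=[1, 2, 2, 2, 3, 3, 4]
step 2: w=[0.0004, 0.0564, 0.0564, 0.0564, 0.1341, 0.1341, 0.5622]  mean=1.8171  Neff=2.7655  idx=[3, 4, 5, 6, 6, 6, 6]
step 3: w=[0.6911, 0.1534, 0.1534, 0.0005, 0.0005, 0.0005, 0.0005]  mean=0.9091  Neff=1.9056  idx=[0, 0, 0, 0, 0, 1, 2]

N_eff = 1.9056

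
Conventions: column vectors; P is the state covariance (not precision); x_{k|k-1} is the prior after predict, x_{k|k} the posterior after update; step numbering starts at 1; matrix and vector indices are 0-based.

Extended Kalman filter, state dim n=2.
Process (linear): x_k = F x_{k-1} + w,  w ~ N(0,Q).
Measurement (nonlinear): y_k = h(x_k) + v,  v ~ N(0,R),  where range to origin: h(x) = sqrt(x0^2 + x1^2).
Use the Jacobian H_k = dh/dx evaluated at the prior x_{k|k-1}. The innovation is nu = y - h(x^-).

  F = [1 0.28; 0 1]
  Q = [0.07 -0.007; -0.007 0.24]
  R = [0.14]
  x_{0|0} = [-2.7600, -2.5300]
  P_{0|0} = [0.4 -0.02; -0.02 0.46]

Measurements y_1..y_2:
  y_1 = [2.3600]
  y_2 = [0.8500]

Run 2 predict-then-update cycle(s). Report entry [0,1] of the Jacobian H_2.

step 1: x^-=[-3.4684, -2.5300]  P^-=[0.4949 0.1018; 0.1018 0.7000]  H_jac=[-0.8079 -0.5893]  S=[0.8030]  K=[-0.5726; -0.6161]  nu=[-1.9331]  x^+=[-2.3616, -1.3390]  P^+=[0.2316 -0.1815; -0.1815 0.3952]
step 2: x^-=[-2.7365, -1.3390]  P^-=[0.2310 -0.0778; -0.0778 0.6352]  H_jac=[-0.8982 -0.4395]  S=[0.3876]  K=[-0.4470; -0.5399]  nu=[-2.1965]  x^+=[-1.7547, -0.1531]  P^+=[0.1535 -0.1714; -0.1714 0.5222]

H_jac[0,1] = -0.4395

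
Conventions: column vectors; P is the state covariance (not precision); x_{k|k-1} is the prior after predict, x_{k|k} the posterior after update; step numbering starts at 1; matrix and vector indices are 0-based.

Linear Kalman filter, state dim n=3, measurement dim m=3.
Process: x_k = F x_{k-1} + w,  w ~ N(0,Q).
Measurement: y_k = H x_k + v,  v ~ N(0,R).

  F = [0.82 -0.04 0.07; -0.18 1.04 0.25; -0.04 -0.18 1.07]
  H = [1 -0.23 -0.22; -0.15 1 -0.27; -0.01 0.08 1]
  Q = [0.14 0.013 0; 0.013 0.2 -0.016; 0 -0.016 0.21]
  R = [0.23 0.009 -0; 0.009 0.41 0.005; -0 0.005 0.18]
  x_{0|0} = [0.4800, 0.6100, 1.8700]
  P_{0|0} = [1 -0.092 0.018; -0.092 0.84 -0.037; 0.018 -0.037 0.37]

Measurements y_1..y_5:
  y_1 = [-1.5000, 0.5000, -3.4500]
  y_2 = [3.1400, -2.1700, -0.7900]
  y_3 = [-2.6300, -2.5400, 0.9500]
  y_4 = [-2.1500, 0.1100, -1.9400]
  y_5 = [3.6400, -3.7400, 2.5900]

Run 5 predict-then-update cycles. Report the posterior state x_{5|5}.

step 1: x^-=[0.5001, 1.0155, 1.8719]  P^-=[0.8239 -0.2410 0.0322; -0.2410 1.1777 -0.1094; 0.0322 -0.1094 0.6738]  S=[1.2344 -0.5851 -0.1386; -0.5851 1.7893 -0.1879; -0.1386 -0.1879 0.8437]  K=[0.7459 0.0499 0.1392; -0.0529 0.6912 0.1302; -0.0340 -0.0967 0.7608]  nu=[-1.3547, 0.0649, -5.3981]  x^+=[-1.2586, 0.4294, -2.1950]  P^+=[0.1913 0.0626 0.0222; 0.0626 0.2940 0.0040; 0.0222 0.0040 0.1364]
step 2: x^-=[-1.2029, 0.1244, -2.3756]  P^-=[0.2682 0.0332 0.0161; 0.0332 0.5094 -0.0340; 0.0161 -0.0340 0.3734]  S=[0.5174 -0.0903 -0.0669; -0.0903 0.9624 -0.0911; -0.0669 -0.0911 0.5509]  K=[0.5177 0.0462 0.0997; -0.0414 0.5389 0.0957; -0.0428 -0.0848 0.6534]  nu=[3.8489, -3.1163, 1.5636]  x^+=[0.8015, -1.5644, -1.2544]  P^+=[0.1341 0.0484 0.0156; 0.0484 0.2289 0.0021; 0.0156 0.0021 0.1172]
step 3: x^-=[0.6320, -2.0848, -1.0927]  P^-=[0.2297 0.0305 0.0125; 0.0305 0.4408 -0.0279; 0.0125 -0.0279 0.3503]  S=[0.4776 -0.0730 -0.0655; -0.0730 0.8884 -0.0838; -0.0655 -0.0838 0.5284]  K=[0.4788 0.0396 0.0896; -0.0465 0.5039 0.0875; -0.0468 -0.0835 0.6395]  nu=[-3.9819, -0.6554, 2.2158]  x^+=[-1.1020, -2.0363, 0.5652]  P^+=[0.1235 0.0433 0.0141; 0.0433 0.2136 0.0016; 0.0141 0.0016 0.1147]
step 4: x^-=[-0.7826, -1.7781, 1.0154]  P^-=[0.2227 0.0280 0.0120; 0.0280 0.4255 -0.0259; 0.0120 -0.0259 0.3472]  S=[0.4713 -0.0715 -0.0657; -0.0715 0.8724 -0.0821; -0.0657 -0.0821 0.5255]  K=[0.4712 0.0369 0.0875; -0.0491 0.4950 0.0861; -0.0477 -0.0831 0.6376]  nu=[-1.5530, 2.0448, -2.8210]  x^+=[-1.6858, -0.9324, -0.8791]  P^+=[0.1213 0.0417 0.0138; 0.0417 0.2096 0.0016; 0.0138 0.0016 0.1144]
step 5: x^-=[-1.4066, -0.8861, -0.7054]  P^-=[0.2213 0.0270 0.0120; 0.0270 0.4218 -0.0252; 0.0120 -0.0252 0.3467]  S=[0.4702 -0.0715 -0.0658; -0.0715 0.8686 -0.0816; -0.0658 -0.0816 0.5251]  K=[0.4696 0.0360 0.0871; -0.0501 0.4928 0.0860; -0.0479 -0.0830 0.6373]  nu=[4.6876, -3.2554, 3.3522]  x^+=[0.9695, -2.4368, 1.4767]  P^+=[0.1208 0.0413 0.0138; 0.0413 0.2087 0.0017; 0.0138 0.0017 0.1143]

x_post = [0.9695, -2.4368, 1.4767]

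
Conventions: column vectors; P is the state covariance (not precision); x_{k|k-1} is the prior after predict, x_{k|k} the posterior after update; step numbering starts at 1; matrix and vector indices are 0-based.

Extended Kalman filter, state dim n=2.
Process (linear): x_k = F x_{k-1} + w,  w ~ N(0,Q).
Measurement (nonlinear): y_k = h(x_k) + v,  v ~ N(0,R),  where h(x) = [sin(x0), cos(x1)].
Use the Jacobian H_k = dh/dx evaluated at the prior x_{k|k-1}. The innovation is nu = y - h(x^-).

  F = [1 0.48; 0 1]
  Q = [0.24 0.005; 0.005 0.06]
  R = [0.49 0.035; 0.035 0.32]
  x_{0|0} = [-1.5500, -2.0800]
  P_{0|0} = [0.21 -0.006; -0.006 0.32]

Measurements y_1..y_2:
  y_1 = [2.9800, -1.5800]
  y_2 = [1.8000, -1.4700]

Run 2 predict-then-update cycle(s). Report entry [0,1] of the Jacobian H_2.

H_jac[0,1] = 0.0000

step 1: x^-=[-2.5484, -2.0800]  P^-=[0.5180 0.1526; 0.1526 0.3800]  H_jac=[-0.8292 0.0000; 0.0000 0.8731]  S=[0.8461 -0.0755; -0.0755 0.6097]  K=[-0.4935 0.1574; -0.1021 0.5315]  nu=[3.5390, -1.0925]  x^+=[-4.4671, -3.0222]  P^+=[0.2850 0.0379; 0.0379 0.1907]
step 2: x^-=[-5.9177, -3.0222]  P^-=[0.6054 0.1345; 0.1345 0.2507]  H_jac=[0.9340 0.0000; 0.0000 0.1192]  S=[1.0180 0.0500; 0.0500 0.3236]  K=[0.5572 -0.0365; 0.1197 0.0738]  nu=[1.4426, -0.4771]  x^+=[-5.0965, -2.8847]  P^+=[0.2909 0.0656; 0.0656 0.2335]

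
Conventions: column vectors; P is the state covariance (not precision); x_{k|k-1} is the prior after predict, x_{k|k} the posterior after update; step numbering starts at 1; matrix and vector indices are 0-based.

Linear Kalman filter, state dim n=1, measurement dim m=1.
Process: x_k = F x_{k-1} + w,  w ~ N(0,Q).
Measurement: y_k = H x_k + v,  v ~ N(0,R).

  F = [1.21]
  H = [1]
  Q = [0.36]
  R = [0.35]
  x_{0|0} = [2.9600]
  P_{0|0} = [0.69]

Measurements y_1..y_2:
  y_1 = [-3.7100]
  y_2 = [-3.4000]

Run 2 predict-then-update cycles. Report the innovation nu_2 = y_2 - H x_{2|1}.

step 1: x^-=[3.5816]  P^-=[1.3702]  S=[1.7202]  K=[0.7965]  nu=[-7.2916]  x^+=[-2.2264]  P^+=[0.2788]
step 2: x^-=[-2.6940]  P^-=[0.7682]  S=[1.1182]  K=[0.6870]  nu=[-0.7060]  x^+=[-3.1790]  P^+=[0.2404]

innov = [-0.7060]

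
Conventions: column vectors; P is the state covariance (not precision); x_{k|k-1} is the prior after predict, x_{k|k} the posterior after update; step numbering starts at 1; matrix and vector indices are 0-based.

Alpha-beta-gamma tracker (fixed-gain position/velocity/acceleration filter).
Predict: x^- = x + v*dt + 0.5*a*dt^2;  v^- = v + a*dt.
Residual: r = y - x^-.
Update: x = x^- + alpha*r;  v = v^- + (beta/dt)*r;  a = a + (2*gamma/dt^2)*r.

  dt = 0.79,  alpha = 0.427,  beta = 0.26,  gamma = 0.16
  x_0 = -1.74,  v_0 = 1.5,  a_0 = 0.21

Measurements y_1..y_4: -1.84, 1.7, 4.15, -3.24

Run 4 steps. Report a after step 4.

step 1: x_pred=-0.4895  r=-1.3505  x^+=-1.0661  v^+=1.2214  a^+=-0.4825
step 2: x_pred=-0.2518  r=1.9518  x^+=0.5816  v^+=1.4826  a^+=0.5183
step 3: x_pred=1.9146  r=2.2354  x^+=2.8691  v^+=2.6278  a^+=1.6644
step 4: x_pred=5.4645  r=-8.7045  x^+=1.7477  v^+=1.0779  a^+=-2.7987

a_post = -2.7987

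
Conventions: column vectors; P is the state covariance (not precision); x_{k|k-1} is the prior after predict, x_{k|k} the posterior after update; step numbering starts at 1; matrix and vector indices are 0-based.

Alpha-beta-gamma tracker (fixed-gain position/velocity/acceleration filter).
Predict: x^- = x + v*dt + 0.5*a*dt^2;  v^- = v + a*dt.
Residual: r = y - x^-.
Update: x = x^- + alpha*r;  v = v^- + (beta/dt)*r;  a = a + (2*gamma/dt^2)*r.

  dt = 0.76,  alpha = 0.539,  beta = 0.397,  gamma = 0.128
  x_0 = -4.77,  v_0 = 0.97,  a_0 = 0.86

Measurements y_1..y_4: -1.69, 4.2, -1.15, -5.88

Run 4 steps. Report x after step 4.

step 1: x_pred=-3.7844  r=2.0944  x^+=-2.6555  v^+=2.7177  a^+=1.7883
step 2: x_pred=-0.0737  r=4.2737  x^+=2.2298  v^+=6.3092  a^+=3.6824
step 3: x_pred=8.0883  r=-9.2383  x^+=3.1089  v^+=4.2820  a^+=-0.4121
step 4: x_pred=6.2442  r=-12.1242  x^+=-0.2908  v^+=-2.3645  a^+=-5.7857

x_post = -0.2908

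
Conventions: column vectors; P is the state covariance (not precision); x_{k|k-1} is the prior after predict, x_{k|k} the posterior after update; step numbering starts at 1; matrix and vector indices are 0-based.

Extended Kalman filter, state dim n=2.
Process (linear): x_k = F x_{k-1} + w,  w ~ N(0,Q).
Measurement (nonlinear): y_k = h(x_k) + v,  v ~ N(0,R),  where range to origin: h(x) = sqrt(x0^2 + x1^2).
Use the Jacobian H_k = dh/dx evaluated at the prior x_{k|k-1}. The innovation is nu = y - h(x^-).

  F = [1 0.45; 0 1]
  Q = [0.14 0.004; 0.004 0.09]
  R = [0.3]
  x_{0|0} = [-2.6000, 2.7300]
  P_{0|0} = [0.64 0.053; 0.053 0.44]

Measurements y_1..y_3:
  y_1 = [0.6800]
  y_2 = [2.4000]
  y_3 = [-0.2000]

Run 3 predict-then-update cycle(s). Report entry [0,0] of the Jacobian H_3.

step 1: x^-=[-1.3715, 2.7300]  P^-=[0.9168 0.2550; 0.2550 0.5300]  H_jac=[-0.4489 0.8936]  S=[0.7034]  K=[-0.2612; 0.5106]  nu=[-2.3751]  x^+=[-0.7512, 1.5173]  P^+=[0.8688 0.3488; 0.3488 0.3466]
step 2: x^-=[-0.0684, 1.5173]  P^-=[1.3929 0.5088; 0.5088 0.4366]  H_jac=[-0.0450 0.9990]  S=[0.6928]  K=[0.6431; 0.5965]  nu=[0.8811]  x^+=[0.4983, 2.0430]  P^+=[1.1064 0.2430; 0.2430 0.1901]
step 3: x^-=[1.4176, 2.0430]  P^-=[1.5036 0.3325; 0.3325 0.2801]  H_jac=[0.5701 0.8216]  S=[1.2892]  K=[0.8768; 0.3255]  nu=[-2.6866]  x^+=[-0.9380, 1.1684]  P^+=[0.5125 -0.0354; -0.0354 0.1435]

H_jac[0,0] = 0.5701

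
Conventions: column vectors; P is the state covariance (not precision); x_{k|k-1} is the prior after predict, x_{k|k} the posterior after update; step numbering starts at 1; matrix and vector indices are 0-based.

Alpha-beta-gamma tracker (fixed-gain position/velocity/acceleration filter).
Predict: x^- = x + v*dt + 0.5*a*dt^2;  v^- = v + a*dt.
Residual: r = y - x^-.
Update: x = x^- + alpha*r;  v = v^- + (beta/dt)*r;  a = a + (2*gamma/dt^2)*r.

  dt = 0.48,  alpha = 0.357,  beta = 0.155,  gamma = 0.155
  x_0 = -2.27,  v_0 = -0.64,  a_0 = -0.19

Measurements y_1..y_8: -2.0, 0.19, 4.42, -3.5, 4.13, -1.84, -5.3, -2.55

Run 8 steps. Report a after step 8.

a_post = -24.0742

step 1: x_pred=-2.5991  r=0.5991  x^+=-2.3852  v^+=-0.5377  a^+=0.6161
step 2: x_pred=-2.5724  r=2.7624  x^+=-1.5862  v^+=0.6500  a^+=4.3328
step 3: x_pred=-0.7751  r=5.1951  x^+=1.0796  v^+=4.4073  a^+=11.3227
step 4: x_pred=4.4994  r=-7.9994  x^+=1.6436  v^+=7.2590  a^+=0.5595
step 5: x_pred=5.1924  r=-1.0624  x^+=4.8131  v^+=7.1845  a^+=-0.8699
step 6: x_pred=8.1615  r=-10.0015  x^+=4.5910  v^+=3.5373  a^+=-14.3268
step 7: x_pred=4.6384  r=-9.9384  x^+=1.0904  v^+=-6.5489  a^+=-27.6988
step 8: x_pred=-5.2439  r=2.6939  x^+=-4.2822  v^+=-18.9744  a^+=-24.0742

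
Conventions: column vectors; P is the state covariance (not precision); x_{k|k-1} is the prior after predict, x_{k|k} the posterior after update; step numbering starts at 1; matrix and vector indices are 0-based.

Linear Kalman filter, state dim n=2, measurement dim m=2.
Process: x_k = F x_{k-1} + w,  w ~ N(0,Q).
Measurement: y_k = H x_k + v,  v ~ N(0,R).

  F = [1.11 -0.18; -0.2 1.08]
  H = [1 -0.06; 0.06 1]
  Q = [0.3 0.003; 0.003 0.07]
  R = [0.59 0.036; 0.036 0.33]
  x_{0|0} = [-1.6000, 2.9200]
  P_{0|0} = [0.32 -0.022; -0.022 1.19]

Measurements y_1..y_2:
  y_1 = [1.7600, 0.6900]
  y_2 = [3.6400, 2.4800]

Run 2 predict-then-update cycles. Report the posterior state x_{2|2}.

x_post = [1.8793, 1.4249]

step 1: x^-=[-2.3016, 3.4736]  P^-=[0.7416 -0.3265; -0.3265 1.4803]  S=[1.3761 -0.3337; -0.3337 1.7738]  K=[0.5392 -0.0576; -0.1070 0.8034]  nu=[4.2700, -2.6455]  x^+=[0.1531, 0.8913]  P^+=[0.3149 -0.0185; -0.0185 0.2624]
step 2: x^-=[0.0095, 0.9320]  P^-=[0.7039 -0.1407; -0.1407 0.3966]  S=[1.3122 -0.0858; -0.0858 0.7123]  K=[0.5381 -0.0735; -0.0905 0.5341]  nu=[3.6864, 1.5475]  x^+=[1.8793, 1.4249]  P^+=[0.3134 -0.0237; -0.0237 0.1744]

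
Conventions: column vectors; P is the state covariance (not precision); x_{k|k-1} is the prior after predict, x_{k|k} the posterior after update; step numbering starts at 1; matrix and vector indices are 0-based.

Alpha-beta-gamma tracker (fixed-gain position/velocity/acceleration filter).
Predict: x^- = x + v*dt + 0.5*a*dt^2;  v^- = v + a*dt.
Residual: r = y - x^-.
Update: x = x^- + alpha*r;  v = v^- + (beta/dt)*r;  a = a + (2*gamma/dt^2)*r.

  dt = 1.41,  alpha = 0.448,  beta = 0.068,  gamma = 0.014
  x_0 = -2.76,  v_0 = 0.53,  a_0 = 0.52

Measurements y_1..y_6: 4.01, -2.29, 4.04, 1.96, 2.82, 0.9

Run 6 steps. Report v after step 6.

step 1: x_pred=-1.4958  r=5.5058  x^+=0.9708  v^+=1.5287  a^+=0.5975
step 2: x_pred=3.7203  r=-6.0103  x^+=1.0277  v^+=2.0814  a^+=0.5129
step 3: x_pred=4.4723  r=-0.4323  x^+=4.2786  v^+=2.7837  a^+=0.5068
step 4: x_pred=8.7075  r=-6.7475  x^+=5.6846  v^+=3.1729  a^+=0.4118
step 5: x_pred=10.5678  r=-7.7478  x^+=7.0968  v^+=3.3799  a^+=0.3027
step 6: x_pred=12.1632  r=-11.2632  x^+=7.1173  v^+=3.2634  a^+=0.1440

v_post = 3.2634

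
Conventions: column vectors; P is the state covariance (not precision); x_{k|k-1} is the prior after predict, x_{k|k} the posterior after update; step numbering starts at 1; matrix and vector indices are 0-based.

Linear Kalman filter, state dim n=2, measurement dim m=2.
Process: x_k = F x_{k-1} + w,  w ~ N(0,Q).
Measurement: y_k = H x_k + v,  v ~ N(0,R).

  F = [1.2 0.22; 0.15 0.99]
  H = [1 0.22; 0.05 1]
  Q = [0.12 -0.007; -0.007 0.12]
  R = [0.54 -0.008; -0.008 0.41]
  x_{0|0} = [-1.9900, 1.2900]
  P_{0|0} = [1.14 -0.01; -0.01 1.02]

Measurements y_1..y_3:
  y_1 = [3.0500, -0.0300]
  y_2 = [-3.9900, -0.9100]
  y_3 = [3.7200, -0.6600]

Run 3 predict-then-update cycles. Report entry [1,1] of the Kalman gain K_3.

step 1: x^-=[-2.1042, 0.9786]  P^-=[1.8057 0.4081; 0.4081 1.1424]  S=[2.5806 0.7462; 0.7462 1.5977]  K=[0.7449 -0.0360; 0.0521 0.7034]  nu=[4.9389, -0.9034]  x^+=[1.6074, 0.6006]  P^+=[0.4116 -0.0413; -0.0413 0.2901]
step 2: x^-=[2.0610, 0.8357]  P^-=[0.7050 0.0799; 0.0799 0.4013]  S=[1.2995 0.1963; 0.1963 0.8210]  K=[0.5549 0.0076; 0.0569 0.4800]  nu=[-6.2349, -1.8488]  x^+=[-1.4125, -0.4064]  P^+=[0.3032 -0.0165; -0.0165 0.1972]
step 3: x^-=[-1.7844, -0.6142]  P^-=[0.5574 0.0704; 0.0704 0.3152]  S=[1.1437 0.1604; 0.1604 0.7336]  K=[0.4974 0.0252; 0.0632 0.4206]  nu=[5.6395, 0.0434]  x^+=[1.0219, -0.2396]  P^+=[0.2700 -0.0072; -0.0072 0.1723]

K[1,1] = 0.4206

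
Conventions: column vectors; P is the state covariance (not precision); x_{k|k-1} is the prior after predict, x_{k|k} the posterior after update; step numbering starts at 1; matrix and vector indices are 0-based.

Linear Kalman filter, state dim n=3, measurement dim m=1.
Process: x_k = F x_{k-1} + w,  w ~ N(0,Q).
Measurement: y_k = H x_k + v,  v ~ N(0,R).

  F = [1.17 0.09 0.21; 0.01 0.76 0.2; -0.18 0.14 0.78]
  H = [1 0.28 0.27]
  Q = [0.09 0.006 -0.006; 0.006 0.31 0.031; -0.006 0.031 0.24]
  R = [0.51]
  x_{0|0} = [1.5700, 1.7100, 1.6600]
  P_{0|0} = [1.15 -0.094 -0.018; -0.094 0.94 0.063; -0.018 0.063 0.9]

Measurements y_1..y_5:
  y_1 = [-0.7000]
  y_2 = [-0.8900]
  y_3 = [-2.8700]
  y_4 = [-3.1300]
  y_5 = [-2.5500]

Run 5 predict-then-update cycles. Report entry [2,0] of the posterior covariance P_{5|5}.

step 1: x^-=[2.3394, 1.6473, 1.2516]  P^-=[1.6853 0.0448 -0.1123; 0.0448 0.9067 0.3217; -0.1123 0.3217 0.8668]  S=[2.3427]  K=[0.7118; 0.1646; 0.0904]  nu=[-3.8386]  x^+=[-0.3929, 1.0155, 0.9045]  P^+=[0.4983 -0.2296 -0.2631; -0.2296 0.8433 0.2868; -0.2631 0.2868 0.8476]
step 2: x^-=[-0.1784, 0.9488, 0.9184]  P^-=[0.6496 -0.1104 -0.1969; -0.1104 0.9137 0.4686; -0.1969 0.4686 0.9365]  S=[1.2022]  K=[0.4704; 0.2262; 0.1557]  nu=[-1.2253]  x^+=[-0.7547, 0.6716, 0.7277]  P^+=[0.3836 -0.2384 -0.2850; -0.2384 0.8522 0.4263; -0.2850 0.4263 0.9073]
step 3: x^-=[-0.6698, 0.6484, 0.7975]  P^-=[0.4879 -0.0968 -0.1694; -0.0968 0.9634 0.5675; -0.1694 0.5675 1.0063]  S=[1.0869]  K=[0.3819; 0.3001; 0.2403]  nu=[-2.5971]  x^+=[-1.6615, -0.1308, 0.1734]  P^+=[0.3294 -0.2214 -0.2692; -0.2214 0.8655 0.4891; -0.2692 0.4891 0.9435]
step 4: x^-=[-1.9193, -0.0814, 0.4160]  P^-=[0.4292 -0.0650 -0.1293; -0.0650 0.9919 0.6109; -0.1293 0.6109 1.0352]  S=[1.0785]  K=[0.3487; 0.3502; 0.2979]  nu=[-1.3002]  x^+=[-2.3727, -0.5367, 0.0287]  P^+=[0.2981 -0.1967 -0.2413; -0.1967 0.8597 0.4984; -0.2413 0.4984 0.9396]
step 5: x^-=[-2.8183, -0.4258, 0.3744]  P^-=[0.4052 -0.0358 -0.0945; -0.0358 0.9917 0.6114; -0.0945 0.6114 1.0247]  S=[1.0890]  K=[0.3395; 0.3737; 0.3244]  nu=[0.2864]  x^+=[-2.7210, -0.3188, 0.4673]  P^+=[0.2797 -0.1739 -0.2145; -0.1739 0.8397 0.4793; -0.2145 0.4793 0.9101]

P_post[2,0] = -0.2145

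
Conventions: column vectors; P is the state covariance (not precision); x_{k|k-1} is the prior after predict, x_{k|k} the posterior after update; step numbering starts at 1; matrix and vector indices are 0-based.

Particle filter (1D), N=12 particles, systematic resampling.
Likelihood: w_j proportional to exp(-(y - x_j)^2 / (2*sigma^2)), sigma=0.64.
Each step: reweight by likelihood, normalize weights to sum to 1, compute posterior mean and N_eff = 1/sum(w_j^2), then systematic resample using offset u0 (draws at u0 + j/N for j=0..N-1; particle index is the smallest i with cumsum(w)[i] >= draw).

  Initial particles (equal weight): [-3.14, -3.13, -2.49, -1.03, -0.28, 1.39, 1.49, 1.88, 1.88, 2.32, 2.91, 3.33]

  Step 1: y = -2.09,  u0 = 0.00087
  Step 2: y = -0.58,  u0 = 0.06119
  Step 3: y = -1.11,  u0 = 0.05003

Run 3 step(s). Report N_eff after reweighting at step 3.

step 1: w=[0.1605, 0.1646, 0.5071, 0.1564, 0.0113, 0.0000, 0.0000, 0.0000, 0.0000, 0.0000, 0.0000, 0.0000]  mean=-2.4464  Neff=2.9882  idx=[0, 0, 1, 1, 2, 2, 2, 2, 2, 2, 3, 3]
step 2: w=[0.0002, 0.0002, 0.0002, 0.0002, 0.0071, 0.0071, 0.0071, 0.0071, 0.0071, 0.0071, 0.4782, 0.4782]  mean=-1.0942  Neff=2.1851  idx=[10, 10, 10, 10, 10, 10, 11, 11, 11, 11, 11, 11]
step 3: w=[0.0833, 0.0833, 0.0833, 0.0833, 0.0833, 0.0833, 0.0833, 0.0833, 0.0833, 0.0833, 0.0833, 0.0833]  mean=-1.0300  Neff=12.0000  idx=[0, 1, 2, 3, 4, 5, 6, 7, 8, 9, 10, 11]

N_eff = 12.0000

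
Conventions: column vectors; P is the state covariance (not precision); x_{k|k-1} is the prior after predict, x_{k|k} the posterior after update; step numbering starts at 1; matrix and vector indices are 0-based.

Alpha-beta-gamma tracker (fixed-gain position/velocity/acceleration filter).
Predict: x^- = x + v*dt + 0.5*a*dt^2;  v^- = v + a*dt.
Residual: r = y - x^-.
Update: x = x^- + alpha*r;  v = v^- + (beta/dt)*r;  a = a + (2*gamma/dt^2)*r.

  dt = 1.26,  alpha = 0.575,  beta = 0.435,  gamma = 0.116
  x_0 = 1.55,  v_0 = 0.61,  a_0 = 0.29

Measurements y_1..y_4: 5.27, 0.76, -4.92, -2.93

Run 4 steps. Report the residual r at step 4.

resid = 2.9161

step 1: x_pred=2.5488  r=2.7212  x^+=4.1135  v^+=1.9149  a^+=0.6877
step 2: x_pred=7.0721  r=-6.3121  x^+=3.4426  v^+=0.6021  a^+=-0.2347
step 3: x_pred=4.0150  r=-8.9350  x^+=-1.1226  v^+=-2.7783  a^+=-1.5404
step 4: x_pred=-5.8461  r=2.9161  x^+=-4.1694  v^+=-3.7125  a^+=-1.1143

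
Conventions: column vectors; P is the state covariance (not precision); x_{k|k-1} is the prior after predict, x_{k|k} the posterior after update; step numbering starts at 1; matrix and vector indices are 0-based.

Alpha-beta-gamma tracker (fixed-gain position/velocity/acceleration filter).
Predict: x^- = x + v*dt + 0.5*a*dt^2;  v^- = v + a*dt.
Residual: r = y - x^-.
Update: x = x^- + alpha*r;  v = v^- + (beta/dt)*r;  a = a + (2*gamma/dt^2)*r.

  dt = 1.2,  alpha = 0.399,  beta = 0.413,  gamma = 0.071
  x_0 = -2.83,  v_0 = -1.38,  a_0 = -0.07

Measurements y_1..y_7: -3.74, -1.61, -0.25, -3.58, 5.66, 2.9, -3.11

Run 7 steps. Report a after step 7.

a_post = -0.8350

step 1: x_pred=-4.5364  r=0.7964  x^+=-4.2186  v^+=-1.1899  a^+=0.0085
step 2: x_pred=-5.6404  r=4.0304  x^+=-4.0323  v^+=0.2075  a^+=0.4060
step 3: x_pred=-3.4910  r=3.2410  x^+=-2.1978  v^+=1.8101  a^+=0.7256
step 4: x_pred=0.4967  r=-4.0767  x^+=-1.1299  v^+=1.2777  a^+=0.3236
step 5: x_pred=0.6363  r=5.0237  x^+=2.6408  v^+=3.3950  a^+=0.8190
step 6: x_pred=7.3044  r=-4.4044  x^+=5.5470  v^+=2.8619  a^+=0.3846
step 7: x_pred=9.2583  r=-12.3683  x^+=4.3233  v^+=-0.9333  a^+=-0.8350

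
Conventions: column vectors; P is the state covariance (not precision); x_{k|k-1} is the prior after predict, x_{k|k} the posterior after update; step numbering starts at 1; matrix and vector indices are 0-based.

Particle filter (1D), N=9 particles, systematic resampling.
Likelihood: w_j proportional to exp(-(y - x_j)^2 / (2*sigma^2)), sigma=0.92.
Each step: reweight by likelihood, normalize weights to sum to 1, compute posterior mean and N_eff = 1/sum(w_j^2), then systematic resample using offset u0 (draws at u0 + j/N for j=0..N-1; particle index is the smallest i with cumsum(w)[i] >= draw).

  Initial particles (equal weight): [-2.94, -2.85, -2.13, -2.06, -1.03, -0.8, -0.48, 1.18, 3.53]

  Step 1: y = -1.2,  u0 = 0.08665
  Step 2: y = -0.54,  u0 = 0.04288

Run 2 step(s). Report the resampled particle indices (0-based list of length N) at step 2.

step 1: w=[0.0391, 0.0468, 0.1402, 0.1510, 0.2298, 0.2127, 0.1721, 0.0082, 0.0000]  mean=-1.3379  Neff=5.7494  idx=[2, 2, 3, 4, 4, 5, 5, 6, 6]
step 2: w=[0.0353, 0.0353, 0.0402, 0.1365, 0.1365, 0.1511, 0.1511, 0.1570, 0.1570]  mean=-0.9069  Neff=7.3354  idx=[1, 3, 4, 4, 5, 6, 7, 7, 8]

resampled_idx = [1, 3, 4, 4, 5, 6, 7, 7, 8]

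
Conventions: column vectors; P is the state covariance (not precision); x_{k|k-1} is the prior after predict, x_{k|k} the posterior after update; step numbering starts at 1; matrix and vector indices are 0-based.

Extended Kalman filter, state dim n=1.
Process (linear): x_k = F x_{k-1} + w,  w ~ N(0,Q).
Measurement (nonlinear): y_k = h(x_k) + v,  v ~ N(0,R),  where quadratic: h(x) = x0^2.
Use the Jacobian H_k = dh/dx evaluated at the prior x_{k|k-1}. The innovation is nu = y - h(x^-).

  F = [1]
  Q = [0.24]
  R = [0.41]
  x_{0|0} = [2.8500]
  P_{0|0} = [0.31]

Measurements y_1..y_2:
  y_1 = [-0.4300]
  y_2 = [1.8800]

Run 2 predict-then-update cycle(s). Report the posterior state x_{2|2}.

step 1: x^-=[2.8500]  P^-=[0.5500]  H_jac=[5.7000]  S=[18.2795]  K=[0.1715]  nu=[-8.5525]  x^+=[1.3832]  P^+=[0.0123]
step 2: x^-=[1.3832]  P^-=[0.2523]  H_jac=[2.7664]  S=[2.3412]  K=[0.2982]  nu=[-0.0333]  x^+=[1.3733]  P^+=[0.0442]

x_post = [1.3733]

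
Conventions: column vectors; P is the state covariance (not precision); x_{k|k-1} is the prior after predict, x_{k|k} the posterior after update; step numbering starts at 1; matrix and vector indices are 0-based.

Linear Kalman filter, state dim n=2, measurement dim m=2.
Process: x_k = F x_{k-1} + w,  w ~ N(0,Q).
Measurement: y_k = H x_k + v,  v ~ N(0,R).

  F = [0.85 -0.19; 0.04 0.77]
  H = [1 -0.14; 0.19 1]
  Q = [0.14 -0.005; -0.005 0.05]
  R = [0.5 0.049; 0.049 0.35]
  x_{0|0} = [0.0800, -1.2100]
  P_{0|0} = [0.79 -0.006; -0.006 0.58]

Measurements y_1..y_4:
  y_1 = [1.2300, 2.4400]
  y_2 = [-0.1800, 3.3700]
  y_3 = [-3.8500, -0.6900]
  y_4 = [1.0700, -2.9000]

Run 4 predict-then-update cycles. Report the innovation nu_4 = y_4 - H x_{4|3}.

innov = [2.5112, -3.3134]

step 1: x^-=[0.2979, -0.9285]  P^-=[0.7337 -0.0669; -0.0669 0.3948]  S=[1.2601 0.0680; 0.0680 0.7458]  K=[0.5873 0.0437; -0.1252 0.5237]  nu=[0.8021, 3.3119]  x^+=[0.9136, 0.7055]  P^+=[0.2941 -0.0118; -0.0118 0.1794]
step 2: x^-=[0.6425, 0.5797]  P^-=[0.3628 -0.0289; -0.0289 0.1561]  S=[0.8740 0.0680; 0.0680 0.5082]  K=[0.4180 0.0229; -0.0820 0.3073]  nu=[-0.7413, 2.6682]  x^+=[0.3937, 1.4605]  P^+=[0.2086 -0.0111; -0.0111 0.1057]
step 3: x^-=[0.0572, 1.1403]  P^-=[0.2981 -0.0206; -0.0206 0.1123]  S=[0.8060 0.0699; 0.0699 0.4652]  K=[0.3715 0.0217; -0.0661 0.2429]  nu=[-3.7475, -1.8412]  x^+=[-1.3750, 0.9408]  P^+=[0.1855 -0.0094; -0.0094 0.0836]
step 4: x^-=[-1.3475, 0.6694]  P^-=[0.2801 -0.0170; -0.0170 0.0993]  S=[0.7868 0.0717; 0.0717 0.4529]  K=[0.3569 0.0234; -0.0595 0.2215]  nu=[2.5112, -3.3134]  x^+=[-0.5288, -0.2138]  P^+=[0.1784 -0.0082; -0.0082 0.0762]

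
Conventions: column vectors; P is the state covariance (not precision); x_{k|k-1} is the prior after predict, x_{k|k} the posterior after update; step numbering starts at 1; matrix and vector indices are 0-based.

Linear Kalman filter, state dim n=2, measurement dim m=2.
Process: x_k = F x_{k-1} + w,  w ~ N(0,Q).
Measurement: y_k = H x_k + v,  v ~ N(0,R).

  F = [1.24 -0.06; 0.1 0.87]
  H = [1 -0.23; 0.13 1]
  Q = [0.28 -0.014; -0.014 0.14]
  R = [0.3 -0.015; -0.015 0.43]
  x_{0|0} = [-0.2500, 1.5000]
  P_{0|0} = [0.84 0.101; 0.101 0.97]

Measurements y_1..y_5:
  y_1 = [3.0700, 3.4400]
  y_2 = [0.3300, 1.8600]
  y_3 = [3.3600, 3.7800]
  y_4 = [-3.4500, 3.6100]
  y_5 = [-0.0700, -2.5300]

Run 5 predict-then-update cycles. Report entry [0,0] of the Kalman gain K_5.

K[0,0] = 0.6479

step 1: x^-=[-0.4000, 1.2800]  P^-=[1.5600 0.1479; 0.1479 0.9002]  S=[1.8396 0.1242; 0.1242 1.3950]  K=[0.8175 0.1786; -0.0771 0.6659]  nu=[3.7644, 2.2120]  x^+=[3.0723, 2.4627]  P^+=[0.2499 0.0320; 0.0320 0.2833]
step 2: x^-=[3.6619, 2.4498]  P^-=[0.6605 0.0366; 0.0366 0.3625]  S=[0.9629 0.0230; 0.0230 0.8132]  K=[0.6741 0.1315; -0.0594 0.4533]  nu=[-2.7685, -1.0659]  x^+=[1.6554, 2.1311]  P^+=[0.2048 0.0198; 0.0198 0.1932]
step 3: x^-=[1.9249, 2.0196]  P^-=[0.5927 0.0226; 0.0226 0.2918]  S=[0.8977 0.0168; 0.0168 0.7377]  K=[0.6522 0.1202; -0.0571 0.4008]  nu=[1.8996, 1.5101]  x^+=[3.3452, 2.5164]  P^+=[0.1976 0.0162; 0.0162 0.1711]
step 4: x^-=[3.9971, 2.5238]  P^-=[0.5820 0.0190; 0.0190 0.2743]  S=[0.8878 0.0160; 0.0160 0.7191]  K=[0.6485 0.1172; -0.0567 0.3862]  nu=[-6.8666, 0.5666]  x^+=[-0.3898, 3.1316]  P^+=[0.1963 0.0151; 0.0151 0.1649]
step 5: x^-=[-0.6712, 2.6855]  P^-=[0.5802 0.0180; 0.0180 0.2694]  S=[0.8861 0.0159; 0.0159 0.7139]  K=[0.6479 0.1164; -0.0565 0.3819]  nu=[1.2189, -5.1283]  x^+=[-0.4784, 0.6580]  P^+=[0.1961 0.0148; 0.0148 0.1631]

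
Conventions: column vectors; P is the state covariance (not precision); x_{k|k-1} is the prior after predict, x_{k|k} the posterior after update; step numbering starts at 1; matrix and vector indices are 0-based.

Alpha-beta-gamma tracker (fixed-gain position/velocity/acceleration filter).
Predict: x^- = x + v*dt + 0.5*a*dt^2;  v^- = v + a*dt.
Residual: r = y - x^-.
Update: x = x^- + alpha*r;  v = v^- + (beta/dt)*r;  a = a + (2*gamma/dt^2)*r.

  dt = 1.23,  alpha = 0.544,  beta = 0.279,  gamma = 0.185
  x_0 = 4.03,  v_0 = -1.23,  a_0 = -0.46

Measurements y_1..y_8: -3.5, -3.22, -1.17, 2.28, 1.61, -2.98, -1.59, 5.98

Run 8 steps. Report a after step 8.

a_post = -3.9521

step 1: x_pred=2.1691  r=-5.6691  x^+=-0.9149  v^+=-3.0817  a^+=-1.8465
step 2: x_pred=-6.1022  r=2.8822  x^+=-4.5343  v^+=-4.6991  a^+=-1.1416
step 3: x_pred=-11.1777  r=10.0077  x^+=-5.7335  v^+=-3.8332  a^+=1.3059
step 4: x_pred=-9.4605  r=11.7405  x^+=-3.0737  v^+=0.4362  a^+=4.1772
step 5: x_pred=0.6227  r=0.9873  x^+=1.1598  v^+=5.7981  a^+=4.4187
step 6: x_pred=11.6340  r=-14.6140  x^+=3.6840  v^+=7.9182  a^+=0.8447
step 7: x_pred=14.0624  r=-15.6524  x^+=5.5475  v^+=5.4068  a^+=-2.9833
step 8: x_pred=9.9410  r=-3.9610  x^+=7.7862  v^+=0.8388  a^+=-3.9521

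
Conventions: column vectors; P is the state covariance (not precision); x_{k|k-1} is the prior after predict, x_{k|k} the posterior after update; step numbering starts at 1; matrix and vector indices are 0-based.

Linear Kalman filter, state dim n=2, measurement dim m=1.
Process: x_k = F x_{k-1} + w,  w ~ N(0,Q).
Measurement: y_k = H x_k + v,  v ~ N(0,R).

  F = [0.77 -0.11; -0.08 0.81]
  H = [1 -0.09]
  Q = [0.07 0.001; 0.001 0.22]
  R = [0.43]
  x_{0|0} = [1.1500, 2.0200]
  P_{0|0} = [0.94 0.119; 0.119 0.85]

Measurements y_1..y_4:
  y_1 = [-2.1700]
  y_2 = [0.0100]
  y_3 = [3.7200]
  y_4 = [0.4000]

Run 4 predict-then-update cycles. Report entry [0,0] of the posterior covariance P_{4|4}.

P_post[0,0] = 0.1113

step 1: x^-=[0.6633, 1.5442]  P^-=[0.6175 -0.0574; -0.0574 0.7683]  S=[1.0640]  K=[0.5852; -0.1189]  nu=[-2.6943]  x^+=[-0.9133, 1.8646]  P^+=[0.2531 0.0167; 0.0167 0.7532]
step 2: x^-=[-0.9084, 1.5834]  P^-=[0.2264 -0.0712; -0.0712 0.7137]  S=[0.6750]  K=[0.3449; -0.2006]  nu=[1.0609]  x^+=[-0.5425, 1.3706]  P^+=[0.1461 -0.0245; -0.0245 0.6865]
step 3: x^-=[-0.5685, 1.1536]  P^-=[0.1691 -0.0846; -0.0846 0.6745]  S=[0.6198]  K=[0.2851; -0.2345]  nu=[4.3923]  x^+=[0.6837, 0.1234]  P^+=[0.1187 -0.0432; -0.0432 0.6404]
step 4: x^-=[0.5129, 0.0453]  P^-=[0.1554 -0.0907; -0.0907 0.6465]  S=[0.6070]  K=[0.2695; -0.2453]  nu=[-0.1088]  x^+=[0.4835, 0.0720]  P^+=[0.1113 -0.0506; -0.0506 0.6100]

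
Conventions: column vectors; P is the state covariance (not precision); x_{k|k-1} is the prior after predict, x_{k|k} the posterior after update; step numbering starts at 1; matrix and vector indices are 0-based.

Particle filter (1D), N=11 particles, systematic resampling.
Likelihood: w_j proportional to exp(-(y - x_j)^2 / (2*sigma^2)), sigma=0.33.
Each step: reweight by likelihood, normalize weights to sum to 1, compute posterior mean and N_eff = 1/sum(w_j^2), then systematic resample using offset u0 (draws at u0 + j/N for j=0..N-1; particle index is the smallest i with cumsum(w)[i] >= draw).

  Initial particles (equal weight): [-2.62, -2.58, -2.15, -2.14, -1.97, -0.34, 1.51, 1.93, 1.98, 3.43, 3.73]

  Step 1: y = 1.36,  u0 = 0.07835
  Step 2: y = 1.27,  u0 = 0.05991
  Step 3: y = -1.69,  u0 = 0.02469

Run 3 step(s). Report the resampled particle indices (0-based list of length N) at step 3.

resampled_idx = [0, 1, 2, 2, 3, 4, 5, 6, 7, 8, 9]

step 1: w=[0.0000, 0.0000, 0.0000, 0.0000, 0.0000, 0.0000, 0.6948, 0.1733, 0.1319, 0.0000, 0.0000]  mean=1.6448  Neff=1.8862  idx=[6, 6, 6, 6, 6, 6, 6, 7, 7, 8, 8]
step 2: w=[0.1314, 0.1314, 0.1314, 0.1314, 0.1314, 0.1314, 0.1314, 0.0232, 0.0232, 0.0169, 0.0169]  mean=1.5454  Neff=8.1622  idx=[0, 1, 1, 2, 3, 3, 4, 5, 5, 6, 9]
step 3: w=[0.1000, 0.1000, 0.1000, 0.1000, 0.1000, 0.1000, 0.1000, 0.1000, 0.1000, 0.1000, 0.0000]  mean=1.5100  Neff=10.0000  idx=[0, 1, 2, 2, 3, 4, 5, 6, 7, 8, 9]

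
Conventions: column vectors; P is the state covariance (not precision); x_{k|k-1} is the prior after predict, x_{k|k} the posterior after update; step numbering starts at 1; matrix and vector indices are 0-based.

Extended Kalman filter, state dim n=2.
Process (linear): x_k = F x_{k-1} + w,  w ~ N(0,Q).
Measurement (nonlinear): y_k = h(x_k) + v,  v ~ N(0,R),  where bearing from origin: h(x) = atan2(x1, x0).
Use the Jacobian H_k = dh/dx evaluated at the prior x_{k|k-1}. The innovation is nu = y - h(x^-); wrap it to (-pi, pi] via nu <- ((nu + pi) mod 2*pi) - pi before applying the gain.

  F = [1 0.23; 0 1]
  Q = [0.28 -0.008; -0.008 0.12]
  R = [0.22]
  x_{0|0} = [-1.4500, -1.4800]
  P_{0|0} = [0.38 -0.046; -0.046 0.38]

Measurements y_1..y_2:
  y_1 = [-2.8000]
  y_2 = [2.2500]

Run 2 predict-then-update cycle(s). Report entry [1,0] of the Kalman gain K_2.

K[1,0] = -0.4889

step 1: x^-=[-1.7904, -1.4800]  P^-=[0.6589 0.0334; 0.0334 0.5000]  H_jac=[0.2743 -0.3318]  S=[0.3185]  K=[0.5326; -0.4921]  nu=[-0.3492]  x^+=[-1.9764, -1.3082]  P^+=[0.5686 0.1169; 0.1169 0.4229]
step 2: x^-=[-2.2773, -1.3082]  P^-=[0.9247 0.2061; 0.2061 0.5429]  H_jac=[0.1897 -0.3302]  S=[0.2866]  K=[0.3745; -0.4889]  nu=[-1.4130]  x^+=[-2.8064, -0.6173]  P^+=[0.8845 0.2586; 0.2586 0.4744]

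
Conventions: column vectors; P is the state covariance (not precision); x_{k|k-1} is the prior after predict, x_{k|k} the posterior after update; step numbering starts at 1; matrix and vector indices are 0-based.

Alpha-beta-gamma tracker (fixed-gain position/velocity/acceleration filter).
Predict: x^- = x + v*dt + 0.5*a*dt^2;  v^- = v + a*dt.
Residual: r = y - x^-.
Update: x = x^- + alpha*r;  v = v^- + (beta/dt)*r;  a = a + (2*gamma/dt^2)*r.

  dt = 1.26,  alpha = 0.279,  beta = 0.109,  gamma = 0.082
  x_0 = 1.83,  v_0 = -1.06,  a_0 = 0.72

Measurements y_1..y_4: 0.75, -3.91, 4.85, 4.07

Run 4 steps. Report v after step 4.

step 1: x_pred=1.0659  r=-0.3159  x^+=0.9778  v^+=-0.1801  a^+=0.6874
step 2: x_pred=1.2965  r=-5.2065  x^+=-0.1561  v^+=0.2355  a^+=0.1495
step 3: x_pred=0.2593  r=4.5907  x^+=1.5401  v^+=0.8211  a^+=0.6238
step 4: x_pred=3.0698  r=1.0002  x^+=3.3489  v^+=1.6935  a^+=0.7271

v_post = 1.6935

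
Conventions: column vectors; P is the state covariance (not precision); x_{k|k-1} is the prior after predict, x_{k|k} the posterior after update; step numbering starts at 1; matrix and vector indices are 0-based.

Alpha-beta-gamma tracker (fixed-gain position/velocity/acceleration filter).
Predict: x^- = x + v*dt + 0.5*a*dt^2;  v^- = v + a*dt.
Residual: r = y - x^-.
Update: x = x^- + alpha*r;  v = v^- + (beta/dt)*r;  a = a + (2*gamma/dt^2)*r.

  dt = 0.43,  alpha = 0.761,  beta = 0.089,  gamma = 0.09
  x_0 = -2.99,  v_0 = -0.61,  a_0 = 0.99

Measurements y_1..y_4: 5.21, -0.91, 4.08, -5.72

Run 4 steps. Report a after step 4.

step 1: x_pred=-3.1608  r=8.3708  x^+=3.2094  v^+=1.5483  a^+=9.1389
step 2: x_pred=4.7200  r=-5.6300  x^+=0.4356  v^+=4.3127  a^+=3.6581
step 3: x_pred=2.6282  r=1.4518  x^+=3.7330  v^+=6.1862  a^+=5.0714
step 4: x_pred=6.8619  r=-12.5819  x^+=-2.7129  v^+=5.7627  a^+=-7.1771

a_post = -7.1771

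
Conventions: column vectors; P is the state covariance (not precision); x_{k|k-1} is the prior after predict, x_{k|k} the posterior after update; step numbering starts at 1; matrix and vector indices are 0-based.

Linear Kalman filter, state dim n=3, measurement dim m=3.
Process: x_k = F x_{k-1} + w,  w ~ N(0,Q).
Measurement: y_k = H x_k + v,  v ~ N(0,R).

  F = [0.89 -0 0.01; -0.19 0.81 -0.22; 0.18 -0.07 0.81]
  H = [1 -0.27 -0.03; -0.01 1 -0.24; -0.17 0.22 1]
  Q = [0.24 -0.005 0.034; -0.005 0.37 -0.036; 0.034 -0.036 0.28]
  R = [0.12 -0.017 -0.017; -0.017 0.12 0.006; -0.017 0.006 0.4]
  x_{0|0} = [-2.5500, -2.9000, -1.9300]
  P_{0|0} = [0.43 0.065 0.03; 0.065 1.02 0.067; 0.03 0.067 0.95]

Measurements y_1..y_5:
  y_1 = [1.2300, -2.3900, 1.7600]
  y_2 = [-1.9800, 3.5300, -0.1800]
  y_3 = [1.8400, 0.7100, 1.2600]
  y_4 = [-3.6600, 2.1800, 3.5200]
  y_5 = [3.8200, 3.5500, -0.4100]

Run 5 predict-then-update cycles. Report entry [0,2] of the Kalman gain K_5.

K[0,2] = 0.0468

step 1: x^-=[-2.2888, -1.4399, -1.8193]  P^-=[0.5812 -0.0383 0.1282; -0.0383 1.0593 -0.2283; 0.1282 -0.2283 0.9217]  S=[0.7886 -0.3793 -0.0246; -0.3793 1.3435 -0.1869; -0.0246 -0.1869 1.2486]  K=[0.8384 0.1895 0.0616; 0.0114 0.8518 0.1367; 0.1252 -0.2096 0.6516]  nu=[3.0754, -1.4096, 3.5070]  x^+=[0.2386, -2.1262, 1.1463]  P^+=[0.1014 0.0159 0.0253; 0.0159 0.1120 0.0377; 0.0253 0.0377 0.2533]
step 2: x^-=[0.2238, -2.0197, 1.1202]  P^-=[0.3208 -0.0159 0.0695; -0.0159 0.4432 -0.0680; 0.0695 -0.0680 0.4527]  S=[0.4768 -0.1716 -0.0270; -0.1716 0.6226 -0.0641; -0.0270 -0.0641 0.8310]  K=[0.7341 0.1499 0.0492; -0.0059 0.7466 0.0962; 0.1112 -0.2026 0.5005]  nu=[-2.7155, 5.8208, -0.8179]  x^+=[-0.9375, 2.2635, -0.7707]  P^+=[0.0885 0.0116 0.0206; 0.0116 0.0961 0.0239; 0.0206 0.0239 0.1953]
step 3: x^-=[-0.8420, 2.1811, -0.9515]  P^-=[0.3105 -0.0159 0.0639; -0.0159 0.4353 -0.0654; 0.0639 -0.0654 0.4145]  S=[0.4663 -0.1682 -0.0300; -0.1682 0.6113 -0.0544; -0.0300 -0.0544 0.7952]  K=[0.7274 0.1482 0.0472; -0.0076 0.7443 0.0922; 0.1075 -0.1985 0.4800]  nu=[3.2424, -1.7079, 1.5885]  x^+=[1.3384, 1.0320, 0.4985]  P^+=[0.0876 0.0113 0.0198; 0.0113 0.0955 0.0224; 0.0198 0.0224 0.1874]
step 4: x^-=[1.1962, 0.4719, 0.5725]  P^-=[0.3098 -0.0158 0.0631; -0.0158 0.4351 -0.0648; 0.0631 -0.0648 0.4092]  S=[0.4656 -0.1678 -0.0306; -0.1678 0.6104 -0.0527; -0.0306 -0.0527 0.7904]  K=[0.7270 0.1482 0.0469; -0.0077 0.7443 0.0918; 0.1070 -0.1975 0.4771]  nu=[-4.7116, 1.8574, 3.0471]  x^+=[-1.8110, 2.1705, 1.1553]  P^+=[0.0876 0.0113 0.0197; 0.0113 0.0955 0.0222; 0.0197 0.0222 0.1863]
step 5: x^-=[-1.6003, 1.8480, 0.4579]  P^-=[0.3097 -0.0158 0.0630; -0.0158 0.4350 -0.0647; 0.0630 -0.0647 0.4085]  S=[0.4655 -0.1678 -0.0307; -0.1678 0.6103 -0.0524; -0.0307 -0.0524 0.7898]  K=[0.7270 0.1482 0.0468; -0.0077 0.7443 0.0918; 0.1069 -0.1973 0.4767]  nu=[5.9330, 1.7959, -1.5465]  x^+=[2.9065, 2.9971, 0.0007]  P^+=[0.0876 0.0113 0.0197; 0.0113 0.0954 0.0222; 0.0197 0.0222 0.1861]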